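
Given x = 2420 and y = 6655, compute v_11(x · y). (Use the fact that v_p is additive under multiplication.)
v_11(16105100) = 5

v_p(x) = 2 (factor: 2420 = 11^2 · 20); v_p(y) = 3 (factor: 6655 = 11^3 · 5). Additivity: v_p(xy) = v_p(x) + v_p(y) = 2 + 3 = 5. (Direct check: xy = 16105100 = 11^5 · (100).)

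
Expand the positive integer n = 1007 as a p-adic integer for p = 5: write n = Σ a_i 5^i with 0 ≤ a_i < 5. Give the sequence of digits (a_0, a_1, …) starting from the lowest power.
(a_0, a_1, …) = (2, 1, 0, 3, 1)

Repeated division by 5 gives the digits low-to-high: 1007 = 2 + 1·5^1 + 3·5^3 + 1·5^4. Digit sequence: (2, 1, 0, 3, 1).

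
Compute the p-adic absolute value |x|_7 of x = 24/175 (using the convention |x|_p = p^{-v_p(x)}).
|24/175|_7 = 7

Step 1 — compute v_7(x) by factoring powers of 7 out of the numerator and denominator: v_7(24/175) = -1. Step 2 — apply |x|_p = p^{-v_p(x)} = 7^{1} = 7.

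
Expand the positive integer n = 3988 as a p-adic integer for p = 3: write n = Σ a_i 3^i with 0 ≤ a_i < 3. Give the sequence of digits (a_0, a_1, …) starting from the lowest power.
(a_0, a_1, …) = (1, 0, 2, 0, 1, 1, 2, 1)

Repeated division by 3 gives the digits low-to-high: 3988 = 1 + 2·3^2 + 1·3^4 + 1·3^5 + 2·3^6 + 1·3^7. Digit sequence: (1, 0, 2, 0, 1, 1, 2, 1).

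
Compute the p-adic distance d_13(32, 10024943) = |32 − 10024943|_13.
d_13(32, 10024943) = 1/371293

Step 1 — x − y = 32 − 10024943 = -10024911. Step 2 — v_13(-10024911) = 5 (factor: -10024911 = −(13^5 · 27); the sign does not affect v_p). Step 3 — |x − y|_13 = 13^{-5} = 1/371293.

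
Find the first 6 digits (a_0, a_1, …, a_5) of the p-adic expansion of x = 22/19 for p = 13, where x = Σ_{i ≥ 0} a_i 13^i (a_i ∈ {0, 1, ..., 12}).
(a_0, …, a_5) = (8, 7, 9, 2, 8, 11)

v_13(22/19) = 0 (numerator and denominator both coprime to 13), so x ∈ ℤ_13^×. Compute digits iteratively via a_i = x_i mod 13, x_{i+1} = (x_i − a_i)/13, with x_0 = x:
  x_0 = 22/19;  a_0 = 8;  x_1 = (x_0 − 8)/13 = -10/19
  x_1 = -10/19;  a_1 = 7;  x_2 = (x_1 − 7)/13 = -11/19
  x_2 = -11/19;  a_2 = 9;  x_3 = (x_2 − 9)/13 = -14/19
  x_3 = -14/19;  a_3 = 2;  x_4 = (x_3 − 2)/13 = -4/19
  x_4 = -4/19;  a_4 = 8;  x_5 = (x_4 − 8)/13 = -12/19
  x_5 = -12/19;  a_5 = 11;  x_6 = (x_5 − 11)/13 = -17/19
Digits: (8, 7, 9, 2, 8, 11).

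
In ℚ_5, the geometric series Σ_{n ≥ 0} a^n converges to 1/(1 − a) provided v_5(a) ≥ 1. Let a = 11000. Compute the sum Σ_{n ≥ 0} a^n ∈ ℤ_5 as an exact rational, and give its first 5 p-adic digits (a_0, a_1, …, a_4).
Σ a^n = 1/(1 − a) = -1/10999;  first 5 digits = (1, 0, 0, 3, 2)

v_5(a) = 3 ≥ 1, so the series converges in ℤ_5 to 1/(1 − a) = 1/(1 − 11000) = -1/10999. Expand this rational in ℤ_5: compute digits iteratively via d_i = x_i mod 5, x_{i+1} = (x_i − d_i)/5. The first 5 digits are (1, 0, 0, 3, 2).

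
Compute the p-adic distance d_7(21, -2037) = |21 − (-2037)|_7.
d_7(21, -2037) = 1/343

Step 1 — x − y = 21 − (-2037) = 2058. Step 2 — v_7(2058) = 3 (factor: 2058 = (7^3 · 6); the sign does not affect v_p). Step 3 — |x − y|_7 = 7^{-3} = 1/343.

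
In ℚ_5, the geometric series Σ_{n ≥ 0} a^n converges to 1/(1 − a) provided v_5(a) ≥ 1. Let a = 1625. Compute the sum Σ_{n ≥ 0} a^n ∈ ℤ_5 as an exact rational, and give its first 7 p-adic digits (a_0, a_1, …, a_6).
Σ a^n = 1/(1 − a) = -1/1624;  first 7 digits = (1, 0, 0, 3, 2, 0, 4)

v_5(a) = 3 ≥ 1, so the series converges in ℤ_5 to 1/(1 − a) = 1/(1 − 1625) = -1/1624. Expand this rational in ℤ_5: compute digits iteratively via d_i = x_i mod 5, x_{i+1} = (x_i − d_i)/5. The first 7 digits are (1, 0, 0, 3, 2, 0, 4).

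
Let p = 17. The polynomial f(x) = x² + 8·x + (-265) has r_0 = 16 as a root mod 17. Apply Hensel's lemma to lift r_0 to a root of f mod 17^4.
r_3 = 77400 (mod 83521)

Hensel: r_{i+1} = r_i − f(r_i)·(f′(r_i))^{-1} mod 17^{i+2}, f′(x) = 2x + 8. Iterate:
  r_0 = 16 (mod 17)
  r_1 = 237 (mod 289)
  r_2 = 3705 (mod 4913)
  r_3 = 77400 (mod 83521)
Final: r = 77400 satisfies f(r) ≡ 0 mod 17^4.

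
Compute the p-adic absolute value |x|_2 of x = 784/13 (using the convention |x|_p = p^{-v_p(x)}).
|784/13|_2 = 1/16

Step 1 — compute v_2(x) by factoring powers of 2 out of the numerator and denominator: v_2(784/13) = 4. Step 2 — apply |x|_p = p^{-v_p(x)} = 2^{-4} = 1/16.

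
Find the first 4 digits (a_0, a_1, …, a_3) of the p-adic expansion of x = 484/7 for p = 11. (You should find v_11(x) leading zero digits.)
(a_0, …, a_3) = (0, 0, 10, 7)

v_11(484/7) = 2, so a_0 = ... = a_1 = 0. Factor out: x = 11^2 · u with u = 4/7 a unit in ℤ_11. Expand u iteratively via a_{v+i} = u_i mod 11, u_{i+1} = (u_i − a_{v+i})/11:
  u_0 = 4/7;  a_2 = 10;  u_1 = (u_0 − 10)/11 = -6/7
  u_1 = -6/7;  a_3 = 7;  u_2 = (u_1 − 7)/11 = -5/7
Digits: (0, 0, 10, 7).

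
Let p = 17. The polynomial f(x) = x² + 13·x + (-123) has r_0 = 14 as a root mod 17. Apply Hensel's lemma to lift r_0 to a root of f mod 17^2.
r_1 = 184 (mod 289)

Hensel: r_{i+1} = r_i − f(r_i)·(f′(r_i))^{-1} mod 17^{i+2}, f′(x) = 2x + 13. Iterate:
  r_0 = 14 (mod 17)
  r_1 = 184 (mod 289)
Final: r = 184 satisfies f(r) ≡ 0 mod 17^2.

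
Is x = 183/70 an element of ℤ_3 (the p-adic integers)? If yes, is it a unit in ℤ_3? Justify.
x ∈ ℤ_3 but not a unit; v_3(x) = 1 > 0

ℤ_3 = {x ∈ ℚ_3 : v_3(x) ≥ 0} and ℤ_3^× = {x ∈ ℤ_3 : v_3(x) = 0}. Here v_3(183/70) = v_3(num) − v_3(den) = 1; compare against these criteria.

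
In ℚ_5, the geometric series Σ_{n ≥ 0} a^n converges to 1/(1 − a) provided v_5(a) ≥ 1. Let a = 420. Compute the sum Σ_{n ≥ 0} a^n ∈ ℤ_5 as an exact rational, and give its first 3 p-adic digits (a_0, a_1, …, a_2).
Σ a^n = 1/(1 − a) = -1/419;  first 3 digits = (1, 4, 2)

v_5(a) = 1 ≥ 1, so the series converges in ℤ_5 to 1/(1 − a) = 1/(1 − 420) = -1/419. Expand this rational in ℤ_5: compute digits iteratively via d_i = x_i mod 5, x_{i+1} = (x_i − d_i)/5. The first 3 digits are (1, 4, 2).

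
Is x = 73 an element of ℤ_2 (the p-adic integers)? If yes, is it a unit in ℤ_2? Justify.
x ∈ ℤ_2^× (unit); v_2(x) = 0

ℤ_2 = {x ∈ ℚ_2 : v_2(x) ≥ 0} and ℤ_2^× = {x ∈ ℤ_2 : v_2(x) = 0}. Here v_2(73) = v_2(num) − v_2(den) = 0; compare against these criteria.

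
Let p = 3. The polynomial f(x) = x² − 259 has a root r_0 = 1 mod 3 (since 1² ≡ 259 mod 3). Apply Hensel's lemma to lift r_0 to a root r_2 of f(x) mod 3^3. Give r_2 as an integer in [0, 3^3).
r_2 = 4 (mod 27)

Hensel's recurrence: r_{i+1} = r_i − f(r_i)·(f′(r_i))^{-1} mod 3^{i+2}, with f′(x) = 2x. Iterate:
  r_0 = 1 (mod 3)
  r_1 = 4 (mod 9)
  r_2 = 4 (mod 27)
Final: r_2 = 4, and one checks f(r_2) ≡ 0 mod 3^3.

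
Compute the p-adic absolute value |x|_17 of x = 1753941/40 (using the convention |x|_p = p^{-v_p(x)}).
|1753941/40|_17 = 1/83521

Step 1 — compute v_17(x) by factoring powers of 17 out of the numerator and denominator: v_17(1753941/40) = 4. Step 2 — apply |x|_p = p^{-v_p(x)} = 17^{-4} = 1/83521.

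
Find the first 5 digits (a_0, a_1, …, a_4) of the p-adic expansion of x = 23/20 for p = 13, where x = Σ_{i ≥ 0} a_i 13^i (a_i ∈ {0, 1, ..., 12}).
(a_0, …, a_4) = (7, 8, 0, 11, 5)

v_13(23/20) = 0 (numerator and denominator both coprime to 13), so x ∈ ℤ_13^×. Compute digits iteratively via a_i = x_i mod 13, x_{i+1} = (x_i − a_i)/13, with x_0 = x:
  x_0 = 23/20;  a_0 = 7;  x_1 = (x_0 − 7)/13 = -9/20
  x_1 = -9/20;  a_1 = 8;  x_2 = (x_1 − 8)/13 = -13/20
  x_2 = -13/20;  a_2 = 0;  x_3 = (x_2 − 0)/13 = -1/20
  x_3 = -1/20;  a_3 = 11;  x_4 = (x_3 − 11)/13 = -17/20
  x_4 = -17/20;  a_4 = 5;  x_5 = (x_4 − 5)/13 = -9/20
Digits: (7, 8, 0, 11, 5).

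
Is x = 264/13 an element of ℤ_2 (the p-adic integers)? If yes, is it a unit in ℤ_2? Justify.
x ∈ ℤ_2 but not a unit; v_2(x) = 3 > 0

ℤ_2 = {x ∈ ℚ_2 : v_2(x) ≥ 0} and ℤ_2^× = {x ∈ ℤ_2 : v_2(x) = 0}. Here v_2(264/13) = v_2(num) − v_2(den) = 3; compare against these criteria.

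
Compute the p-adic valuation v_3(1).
v_3(1) = 0

v_3(n) is the largest exponent k such that 3^k divides n. Factor out: 1 = 3^0 · 1. (Sign doesn't affect v_p.) So v_3(1) = 0.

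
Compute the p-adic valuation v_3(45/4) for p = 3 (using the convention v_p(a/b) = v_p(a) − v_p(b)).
v_3(45/4) = 2

Factor powers of 3 from the numerator and denominator of the reduced fraction: 45 = 3^2 · 5 and 4 = 3^0 · 4. Apply v_p(a/b) = v_p(a) − v_p(b): v_3(45/4) = 2 − 0 = 2.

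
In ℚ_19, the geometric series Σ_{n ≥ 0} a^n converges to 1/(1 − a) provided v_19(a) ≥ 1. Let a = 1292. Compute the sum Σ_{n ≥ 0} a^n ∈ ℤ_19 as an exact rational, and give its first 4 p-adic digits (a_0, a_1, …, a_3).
Σ a^n = 1/(1 − a) = -1/1291;  first 4 digits = (1, 11, 10, 16)

v_19(a) = 1 ≥ 1, so the series converges in ℤ_19 to 1/(1 − a) = 1/(1 − 1292) = -1/1291. Expand this rational in ℤ_19: compute digits iteratively via d_i = x_i mod 19, x_{i+1} = (x_i − d_i)/19. The first 4 digits are (1, 11, 10, 16).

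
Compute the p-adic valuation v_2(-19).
v_2(-19) = 0

v_2(n) is the largest exponent k such that 2^k divides n. Factor out: -19 = -2^0 · 19. (Sign doesn't affect v_p.) So v_2(-19) = 0.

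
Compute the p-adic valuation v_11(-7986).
v_11(-7986) = 3

v_11(n) is the largest exponent k such that 11^k divides n. Factor out: -7986 = -11^3 · 6. (Sign doesn't affect v_p.) So v_11(-7986) = 3.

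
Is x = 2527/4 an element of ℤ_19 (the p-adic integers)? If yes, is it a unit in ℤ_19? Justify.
x ∈ ℤ_19 but not a unit; v_19(x) = 2 > 0

ℤ_19 = {x ∈ ℚ_19 : v_19(x) ≥ 0} and ℤ_19^× = {x ∈ ℤ_19 : v_19(x) = 0}. Here v_19(2527/4) = v_19(num) − v_19(den) = 2; compare against these criteria.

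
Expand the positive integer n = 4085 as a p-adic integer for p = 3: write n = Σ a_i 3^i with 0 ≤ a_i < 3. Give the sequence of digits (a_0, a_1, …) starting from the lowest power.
(a_0, a_1, …) = (2, 2, 0, 1, 2, 1, 2, 1)

Repeated division by 3 gives the digits low-to-high: 4085 = 2 + 2·3^1 + 1·3^3 + 2·3^4 + 1·3^5 + 2·3^6 + 1·3^7. Digit sequence: (2, 2, 0, 1, 2, 1, 2, 1).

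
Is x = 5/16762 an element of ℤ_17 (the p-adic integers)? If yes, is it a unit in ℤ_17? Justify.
x ∉ ℤ_17 (v_17(x) = -2 < 0)

ℤ_17 = {x ∈ ℚ_17 : v_17(x) ≥ 0} and ℤ_17^× = {x ∈ ℤ_17 : v_17(x) = 0}. Here v_17(5/16762) = v_17(num) − v_17(den) = -2; compare against these criteria.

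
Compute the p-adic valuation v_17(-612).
v_17(-612) = 1

v_17(n) is the largest exponent k such that 17^k divides n. Factor out: -612 = -17^1 · 36. (Sign doesn't affect v_p.) So v_17(-612) = 1.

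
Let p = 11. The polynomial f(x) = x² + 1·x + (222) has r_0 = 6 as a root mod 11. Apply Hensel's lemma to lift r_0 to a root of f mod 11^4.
r_3 = 6529 (mod 14641)

Hensel: r_{i+1} = r_i − f(r_i)·(f′(r_i))^{-1} mod 11^{i+2}, f′(x) = 2x + 1. Iterate:
  r_0 = 6 (mod 11)
  r_1 = 116 (mod 121)
  r_2 = 1205 (mod 1331)
  r_3 = 6529 (mod 14641)
Final: r = 6529 satisfies f(r) ≡ 0 mod 11^4.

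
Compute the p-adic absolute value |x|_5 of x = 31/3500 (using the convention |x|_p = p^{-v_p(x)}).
|31/3500|_5 = 125

Step 1 — compute v_5(x) by factoring powers of 5 out of the numerator and denominator: v_5(31/3500) = -3. Step 2 — apply |x|_p = p^{-v_p(x)} = 5^{3} = 125.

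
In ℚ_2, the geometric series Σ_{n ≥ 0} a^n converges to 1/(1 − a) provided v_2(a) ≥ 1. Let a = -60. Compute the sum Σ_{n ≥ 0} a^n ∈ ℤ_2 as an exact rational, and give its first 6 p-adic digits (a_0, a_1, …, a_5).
Σ a^n = 1/(1 − a) = 1/61;  first 6 digits = (1, 0, 1, 0, 1, 0)

v_2(a) = 2 ≥ 1, so the series converges in ℤ_2 to 1/(1 − a) = 1/(1 − (-60)) = 1/61. Expand this rational in ℤ_2: compute digits iteratively via d_i = x_i mod 2, x_{i+1} = (x_i − d_i)/2. The first 6 digits are (1, 0, 1, 0, 1, 0).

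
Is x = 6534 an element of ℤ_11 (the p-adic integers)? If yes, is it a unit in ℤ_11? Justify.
x ∈ ℤ_11 but not a unit; v_11(x) = 2 > 0

ℤ_11 = {x ∈ ℚ_11 : v_11(x) ≥ 0} and ℤ_11^× = {x ∈ ℤ_11 : v_11(x) = 0}. Here v_11(6534) = v_11(num) − v_11(den) = 2; compare against these criteria.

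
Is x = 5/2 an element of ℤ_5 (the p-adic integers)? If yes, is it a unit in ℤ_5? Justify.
x ∈ ℤ_5 but not a unit; v_5(x) = 1 > 0

ℤ_5 = {x ∈ ℚ_5 : v_5(x) ≥ 0} and ℤ_5^× = {x ∈ ℤ_5 : v_5(x) = 0}. Here v_5(5/2) = v_5(num) − v_5(den) = 1; compare against these criteria.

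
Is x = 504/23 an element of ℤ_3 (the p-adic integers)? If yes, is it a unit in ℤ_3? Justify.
x ∈ ℤ_3 but not a unit; v_3(x) = 2 > 0

ℤ_3 = {x ∈ ℚ_3 : v_3(x) ≥ 0} and ℤ_3^× = {x ∈ ℤ_3 : v_3(x) = 0}. Here v_3(504/23) = v_3(num) − v_3(den) = 2; compare against these criteria.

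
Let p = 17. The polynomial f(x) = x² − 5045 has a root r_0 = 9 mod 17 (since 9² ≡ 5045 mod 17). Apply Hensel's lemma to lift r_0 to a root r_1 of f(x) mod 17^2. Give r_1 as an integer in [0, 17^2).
r_1 = 60 (mod 289)

Hensel's recurrence: r_{i+1} = r_i − f(r_i)·(f′(r_i))^{-1} mod 17^{i+2}, with f′(x) = 2x. Iterate:
  r_0 = 9 (mod 17)
  r_1 = 60 (mod 289)
Final: r_1 = 60, and one checks f(r_1) ≡ 0 mod 17^2.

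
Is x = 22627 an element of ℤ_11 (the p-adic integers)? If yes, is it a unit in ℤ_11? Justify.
x ∈ ℤ_11 but not a unit; v_11(x) = 3 > 0

ℤ_11 = {x ∈ ℚ_11 : v_11(x) ≥ 0} and ℤ_11^× = {x ∈ ℤ_11 : v_11(x) = 0}. Here v_11(22627) = v_11(num) − v_11(den) = 3; compare against these criteria.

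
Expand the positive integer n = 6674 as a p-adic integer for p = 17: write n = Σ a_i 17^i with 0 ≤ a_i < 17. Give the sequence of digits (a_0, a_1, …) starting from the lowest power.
(a_0, a_1, …) = (10, 1, 6, 1)

Repeated division by 17 gives the digits low-to-high: 6674 = 10 + 1·17^1 + 6·17^2 + 1·17^3. Digit sequence: (10, 1, 6, 1).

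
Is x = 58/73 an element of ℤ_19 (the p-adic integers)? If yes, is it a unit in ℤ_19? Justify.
x ∈ ℤ_19^× (unit); v_19(x) = 0

ℤ_19 = {x ∈ ℚ_19 : v_19(x) ≥ 0} and ℤ_19^× = {x ∈ ℤ_19 : v_19(x) = 0}. Here v_19(58/73) = v_19(num) − v_19(den) = 0; compare against these criteria.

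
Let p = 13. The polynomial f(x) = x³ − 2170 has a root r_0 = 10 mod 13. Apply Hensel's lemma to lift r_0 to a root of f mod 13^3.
r_2 = 2194 (mod 2197)

Hensel: r_{i+1} = r_i − f(r_i)/f′(r_i) mod 13^{i+2}, where f′(x) = 3x². Iterate:
  r_0 = 10 (mod 13)
  r_1 = 166 (mod 169)
  r_2 = 2194 (mod 2197)
Final: r = 2194 with f(r) ≡ 0 mod 13^3.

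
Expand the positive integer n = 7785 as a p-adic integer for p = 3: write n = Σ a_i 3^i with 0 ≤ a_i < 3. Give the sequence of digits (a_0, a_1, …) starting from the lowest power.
(a_0, a_1, …) = (0, 0, 1, 0, 0, 2, 1, 0, 1)

Repeated division by 3 gives the digits low-to-high: 7785 = 1·3^2 + 2·3^5 + 1·3^6 + 1·3^8. Digit sequence: (0, 0, 1, 0, 0, 2, 1, 0, 1).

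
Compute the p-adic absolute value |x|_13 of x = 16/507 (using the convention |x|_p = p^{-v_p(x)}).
|16/507|_13 = 169

Step 1 — compute v_13(x) by factoring powers of 13 out of the numerator and denominator: v_13(16/507) = -2. Step 2 — apply |x|_p = p^{-v_p(x)} = 13^{2} = 169.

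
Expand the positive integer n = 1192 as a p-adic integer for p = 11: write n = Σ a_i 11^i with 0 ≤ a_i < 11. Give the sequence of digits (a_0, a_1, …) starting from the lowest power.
(a_0, a_1, …) = (4, 9, 9)

Repeated division by 11 gives the digits low-to-high: 1192 = 4 + 9·11^1 + 9·11^2. Digit sequence: (4, 9, 9).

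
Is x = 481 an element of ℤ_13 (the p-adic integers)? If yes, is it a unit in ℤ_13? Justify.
x ∈ ℤ_13 but not a unit; v_13(x) = 1 > 0

ℤ_13 = {x ∈ ℚ_13 : v_13(x) ≥ 0} and ℤ_13^× = {x ∈ ℤ_13 : v_13(x) = 0}. Here v_13(481) = v_13(num) − v_13(den) = 1; compare against these criteria.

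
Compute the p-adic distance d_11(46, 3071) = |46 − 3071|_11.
d_11(46, 3071) = 1/121

Step 1 — x − y = 46 − 3071 = -3025. Step 2 — v_11(-3025) = 2 (factor: -3025 = −(11^2 · 25); the sign does not affect v_p). Step 3 — |x − y|_11 = 11^{-2} = 1/121.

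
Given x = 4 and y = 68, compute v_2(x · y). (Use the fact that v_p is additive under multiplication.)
v_2(272) = 4

v_p(x) = 2 (factor: 4 = 2^2 · 1); v_p(y) = 2 (factor: 68 = 2^2 · 17). Additivity: v_p(xy) = v_p(x) + v_p(y) = 2 + 2 = 4. (Direct check: xy = 272 = 2^4 · (17).)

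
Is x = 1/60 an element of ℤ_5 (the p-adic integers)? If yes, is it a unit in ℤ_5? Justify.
x ∉ ℤ_5 (v_5(x) = -1 < 0)

ℤ_5 = {x ∈ ℚ_5 : v_5(x) ≥ 0} and ℤ_5^× = {x ∈ ℤ_5 : v_5(x) = 0}. Here v_5(1/60) = v_5(num) − v_5(den) = -1; compare against these criteria.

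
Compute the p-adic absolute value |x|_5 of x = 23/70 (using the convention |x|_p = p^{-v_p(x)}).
|23/70|_5 = 5

Step 1 — compute v_5(x) by factoring powers of 5 out of the numerator and denominator: v_5(23/70) = -1. Step 2 — apply |x|_p = p^{-v_p(x)} = 5^{1} = 5.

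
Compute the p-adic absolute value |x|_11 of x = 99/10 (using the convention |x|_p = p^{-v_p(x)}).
|99/10|_11 = 1/11

Step 1 — compute v_11(x) by factoring powers of 11 out of the numerator and denominator: v_11(99/10) = 1. Step 2 — apply |x|_p = p^{-v_p(x)} = 11^{-1} = 1/11.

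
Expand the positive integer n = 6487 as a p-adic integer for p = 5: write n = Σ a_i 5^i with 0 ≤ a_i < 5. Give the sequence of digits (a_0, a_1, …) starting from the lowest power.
(a_0, a_1, …) = (2, 2, 4, 1, 0, 2)

Repeated division by 5 gives the digits low-to-high: 6487 = 2 + 2·5^1 + 4·5^2 + 1·5^3 + 2·5^5. Digit sequence: (2, 2, 4, 1, 0, 2).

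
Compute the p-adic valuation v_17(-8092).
v_17(-8092) = 2

v_17(n) is the largest exponent k such that 17^k divides n. Factor out: -8092 = -17^2 · 28. (Sign doesn't affect v_p.) So v_17(-8092) = 2.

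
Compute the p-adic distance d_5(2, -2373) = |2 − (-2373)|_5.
d_5(2, -2373) = 1/125

Step 1 — x − y = 2 − (-2373) = 2375. Step 2 — v_5(2375) = 3 (factor: 2375 = (5^3 · 19); the sign does not affect v_p). Step 3 — |x − y|_5 = 5^{-3} = 1/125.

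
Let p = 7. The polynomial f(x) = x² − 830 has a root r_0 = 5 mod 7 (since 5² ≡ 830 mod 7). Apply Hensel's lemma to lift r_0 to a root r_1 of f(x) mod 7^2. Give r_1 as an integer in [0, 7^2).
r_1 = 12 (mod 49)

Hensel's recurrence: r_{i+1} = r_i − f(r_i)·(f′(r_i))^{-1} mod 7^{i+2}, with f′(x) = 2x. Iterate:
  r_0 = 5 (mod 7)
  r_1 = 12 (mod 49)
Final: r_1 = 12, and one checks f(r_1) ≡ 0 mod 7^2.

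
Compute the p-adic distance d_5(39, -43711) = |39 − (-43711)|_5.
d_5(39, -43711) = 1/3125

Step 1 — x − y = 39 − (-43711) = 43750. Step 2 — v_5(43750) = 5 (factor: 43750 = (5^5 · 14); the sign does not affect v_p). Step 3 — |x − y|_5 = 5^{-5} = 1/3125.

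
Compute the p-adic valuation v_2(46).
v_2(46) = 1

v_2(n) is the largest exponent k such that 2^k divides n. Factor out: 46 = 2^1 · 23. (Sign doesn't affect v_p.) So v_2(46) = 1.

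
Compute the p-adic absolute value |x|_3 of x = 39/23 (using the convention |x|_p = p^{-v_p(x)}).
|39/23|_3 = 1/3

Step 1 — compute v_3(x) by factoring powers of 3 out of the numerator and denominator: v_3(39/23) = 1. Step 2 — apply |x|_p = p^{-v_p(x)} = 3^{-1} = 1/3.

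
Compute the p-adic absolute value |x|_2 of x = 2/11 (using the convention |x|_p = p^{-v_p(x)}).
|2/11|_2 = 1/2

Step 1 — compute v_2(x) by factoring powers of 2 out of the numerator and denominator: v_2(2/11) = 1. Step 2 — apply |x|_p = p^{-v_p(x)} = 2^{-1} = 1/2.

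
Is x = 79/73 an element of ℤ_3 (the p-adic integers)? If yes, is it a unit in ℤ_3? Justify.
x ∈ ℤ_3^× (unit); v_3(x) = 0

ℤ_3 = {x ∈ ℚ_3 : v_3(x) ≥ 0} and ℤ_3^× = {x ∈ ℤ_3 : v_3(x) = 0}. Here v_3(79/73) = v_3(num) − v_3(den) = 0; compare against these criteria.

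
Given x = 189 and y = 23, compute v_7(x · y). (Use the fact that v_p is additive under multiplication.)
v_7(4347) = 1

v_p(x) = 1 (factor: 189 = 7^1 · 27); v_p(y) = 0 (factor: 23 = 7^0 · 23). Additivity: v_p(xy) = v_p(x) + v_p(y) = 1 + 0 = 1. (Direct check: xy = 4347 = 7^1 · (621).)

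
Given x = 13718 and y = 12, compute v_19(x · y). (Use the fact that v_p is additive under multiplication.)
v_19(164616) = 3

v_p(x) = 3 (factor: 13718 = 19^3 · 2); v_p(y) = 0 (factor: 12 = 19^0 · 12). Additivity: v_p(xy) = v_p(x) + v_p(y) = 3 + 0 = 3. (Direct check: xy = 164616 = 19^3 · (24).)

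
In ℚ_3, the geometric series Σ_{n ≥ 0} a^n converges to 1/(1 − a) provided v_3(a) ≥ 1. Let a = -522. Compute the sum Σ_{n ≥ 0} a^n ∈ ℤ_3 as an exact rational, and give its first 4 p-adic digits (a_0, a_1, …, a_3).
Σ a^n = 1/(1 − a) = 1/523;  first 4 digits = (1, 0, 2, 1)

v_3(a) = 2 ≥ 1, so the series converges in ℤ_3 to 1/(1 − a) = 1/(1 − (-522)) = 1/523. Expand this rational in ℤ_3: compute digits iteratively via d_i = x_i mod 3, x_{i+1} = (x_i − d_i)/3. The first 4 digits are (1, 0, 2, 1).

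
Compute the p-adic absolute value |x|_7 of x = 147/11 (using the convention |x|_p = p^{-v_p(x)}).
|147/11|_7 = 1/49

Step 1 — compute v_7(x) by factoring powers of 7 out of the numerator and denominator: v_7(147/11) = 2. Step 2 — apply |x|_p = p^{-v_p(x)} = 7^{-2} = 1/49.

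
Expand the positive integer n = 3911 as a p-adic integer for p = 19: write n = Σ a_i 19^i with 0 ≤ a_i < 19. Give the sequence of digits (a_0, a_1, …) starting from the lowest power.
(a_0, a_1, …) = (16, 15, 10)

Repeated division by 19 gives the digits low-to-high: 3911 = 16 + 15·19^1 + 10·19^2. Digit sequence: (16, 15, 10).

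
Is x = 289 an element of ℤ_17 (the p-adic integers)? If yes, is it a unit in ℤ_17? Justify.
x ∈ ℤ_17 but not a unit; v_17(x) = 2 > 0

ℤ_17 = {x ∈ ℚ_17 : v_17(x) ≥ 0} and ℤ_17^× = {x ∈ ℤ_17 : v_17(x) = 0}. Here v_17(289) = v_17(num) − v_17(den) = 2; compare against these criteria.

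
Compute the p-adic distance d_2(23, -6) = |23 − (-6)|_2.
d_2(23, -6) = 1

Step 1 — x − y = 23 − (-6) = 29. Step 2 — v_2(29) = 0 (factor: 29 = (2^0 · 29); the sign does not affect v_p). Step 3 — |x − y|_2 = 2^{0} = 1.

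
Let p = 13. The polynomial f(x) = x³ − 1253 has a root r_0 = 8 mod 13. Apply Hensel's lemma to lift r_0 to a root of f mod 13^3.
r_2 = 1620 (mod 2197)

Hensel: r_{i+1} = r_i − f(r_i)/f′(r_i) mod 13^{i+2}, where f′(x) = 3x². Iterate:
  r_0 = 8 (mod 13)
  r_1 = 99 (mod 169)
  r_2 = 1620 (mod 2197)
Final: r = 1620 with f(r) ≡ 0 mod 13^3.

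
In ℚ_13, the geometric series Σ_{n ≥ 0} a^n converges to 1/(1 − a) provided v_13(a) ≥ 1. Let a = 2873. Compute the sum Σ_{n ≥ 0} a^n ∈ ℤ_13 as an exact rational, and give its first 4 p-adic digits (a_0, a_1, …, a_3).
Σ a^n = 1/(1 − a) = -1/2872;  first 4 digits = (1, 0, 4, 1)

v_13(a) = 2 ≥ 1, so the series converges in ℤ_13 to 1/(1 − a) = 1/(1 − 2873) = -1/2872. Expand this rational in ℤ_13: compute digits iteratively via d_i = x_i mod 13, x_{i+1} = (x_i − d_i)/13. The first 4 digits are (1, 0, 4, 1).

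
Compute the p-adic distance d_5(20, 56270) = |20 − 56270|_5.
d_5(20, 56270) = 1/3125

Step 1 — x − y = 20 − 56270 = -56250. Step 2 — v_5(-56250) = 5 (factor: -56250 = −(5^5 · 18); the sign does not affect v_p). Step 3 — |x − y|_5 = 5^{-5} = 1/3125.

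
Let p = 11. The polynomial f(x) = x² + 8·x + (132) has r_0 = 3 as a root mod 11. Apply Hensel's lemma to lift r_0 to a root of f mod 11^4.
r_3 = 11564 (mod 14641)

Hensel: r_{i+1} = r_i − f(r_i)·(f′(r_i))^{-1} mod 11^{i+2}, f′(x) = 2x + 8. Iterate:
  r_0 = 3 (mod 11)
  r_1 = 69 (mod 121)
  r_2 = 916 (mod 1331)
  r_3 = 11564 (mod 14641)
Final: r = 11564 satisfies f(r) ≡ 0 mod 11^4.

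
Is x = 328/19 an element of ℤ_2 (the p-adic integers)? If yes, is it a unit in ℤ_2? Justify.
x ∈ ℤ_2 but not a unit; v_2(x) = 3 > 0

ℤ_2 = {x ∈ ℚ_2 : v_2(x) ≥ 0} and ℤ_2^× = {x ∈ ℤ_2 : v_2(x) = 0}. Here v_2(328/19) = v_2(num) − v_2(den) = 3; compare against these criteria.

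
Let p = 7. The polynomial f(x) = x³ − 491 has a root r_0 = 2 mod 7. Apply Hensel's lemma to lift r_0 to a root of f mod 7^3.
r_2 = 79 (mod 343)

Hensel: r_{i+1} = r_i − f(r_i)/f′(r_i) mod 7^{i+2}, where f′(x) = 3x². Iterate:
  r_0 = 2 (mod 7)
  r_1 = 30 (mod 49)
  r_2 = 79 (mod 343)
Final: r = 79 with f(r) ≡ 0 mod 7^3.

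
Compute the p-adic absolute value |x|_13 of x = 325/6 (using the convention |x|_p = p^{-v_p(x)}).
|325/6|_13 = 1/13

Step 1 — compute v_13(x) by factoring powers of 13 out of the numerator and denominator: v_13(325/6) = 1. Step 2 — apply |x|_p = p^{-v_p(x)} = 13^{-1} = 1/13.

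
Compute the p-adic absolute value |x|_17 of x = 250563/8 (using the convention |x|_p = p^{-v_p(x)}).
|250563/8|_17 = 1/83521

Step 1 — compute v_17(x) by factoring powers of 17 out of the numerator and denominator: v_17(250563/8) = 4. Step 2 — apply |x|_p = p^{-v_p(x)} = 17^{-4} = 1/83521.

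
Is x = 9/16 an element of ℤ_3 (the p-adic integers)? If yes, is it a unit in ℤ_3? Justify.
x ∈ ℤ_3 but not a unit; v_3(x) = 2 > 0

ℤ_3 = {x ∈ ℚ_3 : v_3(x) ≥ 0} and ℤ_3^× = {x ∈ ℤ_3 : v_3(x) = 0}. Here v_3(9/16) = v_3(num) − v_3(den) = 2; compare against these criteria.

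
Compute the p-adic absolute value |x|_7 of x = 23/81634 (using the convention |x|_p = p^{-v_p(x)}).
|23/81634|_7 = 2401

Step 1 — compute v_7(x) by factoring powers of 7 out of the numerator and denominator: v_7(23/81634) = -4. Step 2 — apply |x|_p = p^{-v_p(x)} = 7^{4} = 2401.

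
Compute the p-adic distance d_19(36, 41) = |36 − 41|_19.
d_19(36, 41) = 1

Step 1 — x − y = 36 − 41 = -5. Step 2 — v_19(-5) = 0 (factor: -5 = −(19^0 · 5); the sign does not affect v_p). Step 3 — |x − y|_19 = 19^{0} = 1.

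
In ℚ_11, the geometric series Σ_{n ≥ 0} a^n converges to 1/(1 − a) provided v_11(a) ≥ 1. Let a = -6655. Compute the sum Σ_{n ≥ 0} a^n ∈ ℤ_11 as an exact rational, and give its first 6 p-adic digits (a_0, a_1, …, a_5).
Σ a^n = 1/(1 − a) = 1/6656;  first 6 digits = (1, 0, 0, 6, 10, 10)

v_11(a) = 3 ≥ 1, so the series converges in ℤ_11 to 1/(1 − a) = 1/(1 − (-6655)) = 1/6656. Expand this rational in ℤ_11: compute digits iteratively via d_i = x_i mod 11, x_{i+1} = (x_i − d_i)/11. The first 6 digits are (1, 0, 0, 6, 10, 10).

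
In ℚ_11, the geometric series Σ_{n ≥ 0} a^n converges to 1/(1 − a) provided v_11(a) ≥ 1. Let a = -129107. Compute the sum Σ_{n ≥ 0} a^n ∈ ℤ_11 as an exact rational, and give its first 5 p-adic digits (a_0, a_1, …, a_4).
Σ a^n = 1/(1 − a) = 1/129108;  first 5 digits = (1, 0, 0, 2, 2)

v_11(a) = 3 ≥ 1, so the series converges in ℤ_11 to 1/(1 − a) = 1/(1 − (-129107)) = 1/129108. Expand this rational in ℤ_11: compute digits iteratively via d_i = x_i mod 11, x_{i+1} = (x_i − d_i)/11. The first 5 digits are (1, 0, 0, 2, 2).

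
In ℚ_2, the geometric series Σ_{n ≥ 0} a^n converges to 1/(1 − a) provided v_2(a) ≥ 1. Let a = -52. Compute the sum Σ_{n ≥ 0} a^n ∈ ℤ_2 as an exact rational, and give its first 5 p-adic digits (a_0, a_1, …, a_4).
Σ a^n = 1/(1 − a) = 1/53;  first 5 digits = (1, 0, 1, 1, 1)

v_2(a) = 2 ≥ 1, so the series converges in ℤ_2 to 1/(1 − a) = 1/(1 − (-52)) = 1/53. Expand this rational in ℤ_2: compute digits iteratively via d_i = x_i mod 2, x_{i+1} = (x_i − d_i)/2. The first 5 digits are (1, 0, 1, 1, 1).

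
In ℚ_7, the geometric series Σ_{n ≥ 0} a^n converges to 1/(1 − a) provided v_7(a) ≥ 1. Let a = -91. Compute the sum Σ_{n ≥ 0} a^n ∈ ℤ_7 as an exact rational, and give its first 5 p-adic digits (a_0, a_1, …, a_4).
Σ a^n = 1/(1 − a) = 1/92;  first 5 digits = (1, 1, 6, 3, 5)

v_7(a) = 1 ≥ 1, so the series converges in ℤ_7 to 1/(1 − a) = 1/(1 − (-91)) = 1/92. Expand this rational in ℤ_7: compute digits iteratively via d_i = x_i mod 7, x_{i+1} = (x_i − d_i)/7. The first 5 digits are (1, 1, 6, 3, 5).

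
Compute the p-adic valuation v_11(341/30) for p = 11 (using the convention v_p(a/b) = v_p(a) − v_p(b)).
v_11(341/30) = 1

Factor powers of 11 from the numerator and denominator of the reduced fraction: 341 = 11^1 · 31 and 30 = 11^0 · 30. Apply v_p(a/b) = v_p(a) − v_p(b): v_11(341/30) = 1 − 0 = 1.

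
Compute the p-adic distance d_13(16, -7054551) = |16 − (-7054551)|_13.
d_13(16, -7054551) = 1/371293

Step 1 — x − y = 16 − (-7054551) = 7054567. Step 2 — v_13(7054567) = 5 (factor: 7054567 = (13^5 · 19); the sign does not affect v_p). Step 3 — |x − y|_13 = 13^{-5} = 1/371293.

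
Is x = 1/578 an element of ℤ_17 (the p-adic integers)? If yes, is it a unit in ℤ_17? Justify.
x ∉ ℤ_17 (v_17(x) = -2 < 0)

ℤ_17 = {x ∈ ℚ_17 : v_17(x) ≥ 0} and ℤ_17^× = {x ∈ ℤ_17 : v_17(x) = 0}. Here v_17(1/578) = v_17(num) − v_17(den) = -2; compare against these criteria.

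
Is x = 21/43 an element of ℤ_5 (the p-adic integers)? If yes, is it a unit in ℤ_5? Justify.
x ∈ ℤ_5^× (unit); v_5(x) = 0

ℤ_5 = {x ∈ ℚ_5 : v_5(x) ≥ 0} and ℤ_5^× = {x ∈ ℤ_5 : v_5(x) = 0}. Here v_5(21/43) = v_5(num) − v_5(den) = 0; compare against these criteria.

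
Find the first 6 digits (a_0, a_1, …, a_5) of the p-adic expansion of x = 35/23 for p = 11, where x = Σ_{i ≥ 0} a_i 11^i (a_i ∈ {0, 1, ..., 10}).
(a_0, …, a_5) = (2, 10, 1, 7, 7, 6)

v_11(35/23) = 0 (numerator and denominator both coprime to 11), so x ∈ ℤ_11^×. Compute digits iteratively via a_i = x_i mod 11, x_{i+1} = (x_i − a_i)/11, with x_0 = x:
  x_0 = 35/23;  a_0 = 2;  x_1 = (x_0 − 2)/11 = -1/23
  x_1 = -1/23;  a_1 = 10;  x_2 = (x_1 − 10)/11 = -21/23
  x_2 = -21/23;  a_2 = 1;  x_3 = (x_2 − 1)/11 = -4/23
  x_3 = -4/23;  a_3 = 7;  x_4 = (x_3 − 7)/11 = -15/23
  x_4 = -15/23;  a_4 = 7;  x_5 = (x_4 − 7)/11 = -16/23
  x_5 = -16/23;  a_5 = 6;  x_6 = (x_5 − 6)/11 = -14/23
Digits: (2, 10, 1, 7, 7, 6).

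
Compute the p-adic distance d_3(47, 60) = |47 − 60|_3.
d_3(47, 60) = 1

Step 1 — x − y = 47 − 60 = -13. Step 2 — v_3(-13) = 0 (factor: -13 = −(3^0 · 13); the sign does not affect v_p). Step 3 — |x − y|_3 = 3^{0} = 1.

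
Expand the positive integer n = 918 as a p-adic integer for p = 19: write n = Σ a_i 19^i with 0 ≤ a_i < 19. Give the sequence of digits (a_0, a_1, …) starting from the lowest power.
(a_0, a_1, …) = (6, 10, 2)

Repeated division by 19 gives the digits low-to-high: 918 = 6 + 10·19^1 + 2·19^2. Digit sequence: (6, 10, 2).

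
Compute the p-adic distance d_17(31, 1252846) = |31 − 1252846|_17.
d_17(31, 1252846) = 1/83521

Step 1 — x − y = 31 − 1252846 = -1252815. Step 2 — v_17(-1252815) = 4 (factor: -1252815 = −(17^4 · 15); the sign does not affect v_p). Step 3 — |x − y|_17 = 17^{-4} = 1/83521.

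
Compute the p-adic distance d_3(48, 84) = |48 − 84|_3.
d_3(48, 84) = 1/9

Step 1 — x − y = 48 − 84 = -36. Step 2 — v_3(-36) = 2 (factor: -36 = −(3^2 · 4); the sign does not affect v_p). Step 3 — |x − y|_3 = 3^{-2} = 1/9.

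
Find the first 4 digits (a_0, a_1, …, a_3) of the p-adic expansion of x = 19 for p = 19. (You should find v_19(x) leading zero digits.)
(a_0, …, a_3) = (0, 1, 0, 0)

v_19(19) = 1, so a_0 = ... = a_0 = 0. Factor out: x = 19^1 · u with u = 1 a unit in ℤ_19. Expand u iteratively via a_{v+i} = u_i mod 19, u_{i+1} = (u_i − a_{v+i})/19:
  u_0 = 1;  a_1 = 1;  u_1 = (u_0 − 1)/19 = 0
  u_1 = 0;  a_2 = 0;  u_2 = (u_1 − 0)/19 = 0
  u_2 = 0;  a_3 = 0;  u_3 = (u_2 − 0)/19 = 0
Digits: (0, 1, 0, 0).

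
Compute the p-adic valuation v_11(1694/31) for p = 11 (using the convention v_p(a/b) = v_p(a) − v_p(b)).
v_11(1694/31) = 2

Factor powers of 11 from the numerator and denominator of the reduced fraction: 1694 = 11^2 · 14 and 31 = 11^0 · 31. Apply v_p(a/b) = v_p(a) − v_p(b): v_11(1694/31) = 2 − 0 = 2.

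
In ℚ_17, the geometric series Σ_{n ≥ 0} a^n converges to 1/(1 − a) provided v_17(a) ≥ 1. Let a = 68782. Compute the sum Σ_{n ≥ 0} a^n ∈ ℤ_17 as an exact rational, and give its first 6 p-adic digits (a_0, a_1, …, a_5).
Σ a^n = 1/(1 − a) = -1/68781;  first 6 digits = (1, 0, 0, 14, 0, 0)

v_17(a) = 3 ≥ 1, so the series converges in ℤ_17 to 1/(1 − a) = 1/(1 − 68782) = -1/68781. Expand this rational in ℤ_17: compute digits iteratively via d_i = x_i mod 17, x_{i+1} = (x_i − d_i)/17. The first 6 digits are (1, 0, 0, 14, 0, 0).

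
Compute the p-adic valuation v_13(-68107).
v_13(-68107) = 3

v_13(n) is the largest exponent k such that 13^k divides n. Factor out: -68107 = -13^3 · 31. (Sign doesn't affect v_p.) So v_13(-68107) = 3.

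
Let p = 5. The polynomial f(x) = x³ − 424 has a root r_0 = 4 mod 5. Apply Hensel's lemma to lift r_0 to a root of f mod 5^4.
r_3 = 349 (mod 625)

Hensel: r_{i+1} = r_i − f(r_i)/f′(r_i) mod 5^{i+2}, where f′(x) = 3x². Iterate:
  r_0 = 4 (mod 5)
  r_1 = 24 (mod 25)
  r_2 = 99 (mod 125)
  r_3 = 349 (mod 625)
Final: r = 349 with f(r) ≡ 0 mod 5^4.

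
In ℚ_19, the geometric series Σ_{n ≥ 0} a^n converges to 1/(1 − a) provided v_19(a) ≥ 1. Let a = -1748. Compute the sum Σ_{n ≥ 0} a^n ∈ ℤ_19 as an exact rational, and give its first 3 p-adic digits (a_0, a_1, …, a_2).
Σ a^n = 1/(1 − a) = 1/1749;  first 3 digits = (1, 3, 4)

v_19(a) = 1 ≥ 1, so the series converges in ℤ_19 to 1/(1 − a) = 1/(1 − (-1748)) = 1/1749. Expand this rational in ℤ_19: compute digits iteratively via d_i = x_i mod 19, x_{i+1} = (x_i − d_i)/19. The first 3 digits are (1, 3, 4).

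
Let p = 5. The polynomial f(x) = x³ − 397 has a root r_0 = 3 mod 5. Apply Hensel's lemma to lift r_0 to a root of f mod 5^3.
r_2 = 113 (mod 125)

Hensel: r_{i+1} = r_i − f(r_i)/f′(r_i) mod 5^{i+2}, where f′(x) = 3x². Iterate:
  r_0 = 3 (mod 5)
  r_1 = 13 (mod 25)
  r_2 = 113 (mod 125)
Final: r = 113 with f(r) ≡ 0 mod 5^3.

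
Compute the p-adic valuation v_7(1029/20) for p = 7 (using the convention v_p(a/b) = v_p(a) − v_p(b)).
v_7(1029/20) = 3

Factor powers of 7 from the numerator and denominator of the reduced fraction: 1029 = 7^3 · 3 and 20 = 7^0 · 20. Apply v_p(a/b) = v_p(a) − v_p(b): v_7(1029/20) = 3 − 0 = 3.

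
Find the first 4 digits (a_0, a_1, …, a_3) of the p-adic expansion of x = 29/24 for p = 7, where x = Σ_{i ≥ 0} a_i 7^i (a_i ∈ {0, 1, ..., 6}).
(a_0, …, a_3) = (5, 5, 3, 5)

v_7(29/24) = 0 (numerator and denominator both coprime to 7), so x ∈ ℤ_7^×. Compute digits iteratively via a_i = x_i mod 7, x_{i+1} = (x_i − a_i)/7, with x_0 = x:
  x_0 = 29/24;  a_0 = 5;  x_1 = (x_0 − 5)/7 = -13/24
  x_1 = -13/24;  a_1 = 5;  x_2 = (x_1 − 5)/7 = -19/24
  x_2 = -19/24;  a_2 = 3;  x_3 = (x_2 − 3)/7 = -13/24
  x_3 = -13/24;  a_3 = 5;  x_4 = (x_3 − 5)/7 = -19/24
Digits: (5, 5, 3, 5).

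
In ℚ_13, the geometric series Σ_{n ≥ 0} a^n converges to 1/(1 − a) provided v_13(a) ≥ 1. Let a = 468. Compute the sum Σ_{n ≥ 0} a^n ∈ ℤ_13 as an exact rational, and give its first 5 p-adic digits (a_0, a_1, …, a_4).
Σ a^n = 1/(1 − a) = -1/467;  first 5 digits = (1, 10, 11, 7, 11)

v_13(a) = 1 ≥ 1, so the series converges in ℤ_13 to 1/(1 − a) = 1/(1 − 468) = -1/467. Expand this rational in ℤ_13: compute digits iteratively via d_i = x_i mod 13, x_{i+1} = (x_i − d_i)/13. The first 5 digits are (1, 10, 11, 7, 11).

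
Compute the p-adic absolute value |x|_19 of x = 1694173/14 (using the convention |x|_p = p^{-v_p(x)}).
|1694173/14|_19 = 1/130321

Step 1 — compute v_19(x) by factoring powers of 19 out of the numerator and denominator: v_19(1694173/14) = 4. Step 2 — apply |x|_p = p^{-v_p(x)} = 19^{-4} = 1/130321.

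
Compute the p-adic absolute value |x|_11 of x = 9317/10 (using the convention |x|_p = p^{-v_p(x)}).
|9317/10|_11 = 1/1331

Step 1 — compute v_11(x) by factoring powers of 11 out of the numerator and denominator: v_11(9317/10) = 3. Step 2 — apply |x|_p = p^{-v_p(x)} = 11^{-3} = 1/1331.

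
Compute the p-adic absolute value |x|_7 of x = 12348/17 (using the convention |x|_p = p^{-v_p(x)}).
|12348/17|_7 = 1/343

Step 1 — compute v_7(x) by factoring powers of 7 out of the numerator and denominator: v_7(12348/17) = 3. Step 2 — apply |x|_p = p^{-v_p(x)} = 7^{-3} = 1/343.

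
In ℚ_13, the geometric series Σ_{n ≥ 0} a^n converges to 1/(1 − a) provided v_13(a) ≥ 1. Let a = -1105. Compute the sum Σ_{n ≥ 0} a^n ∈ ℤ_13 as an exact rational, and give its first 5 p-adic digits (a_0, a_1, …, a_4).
Σ a^n = 1/(1 − a) = 1/1106;  first 5 digits = (1, 6, 3, 4, 1)

v_13(a) = 1 ≥ 1, so the series converges in ℤ_13 to 1/(1 − a) = 1/(1 − (-1105)) = 1/1106. Expand this rational in ℤ_13: compute digits iteratively via d_i = x_i mod 13, x_{i+1} = (x_i − d_i)/13. The first 5 digits are (1, 6, 3, 4, 1).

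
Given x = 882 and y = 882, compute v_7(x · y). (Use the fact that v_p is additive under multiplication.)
v_7(777924) = 4

v_p(x) = 2 (factor: 882 = 7^2 · 18); v_p(y) = 2 (factor: 882 = 7^2 · 18). Additivity: v_p(xy) = v_p(x) + v_p(y) = 2 + 2 = 4. (Direct check: xy = 777924 = 7^4 · (324).)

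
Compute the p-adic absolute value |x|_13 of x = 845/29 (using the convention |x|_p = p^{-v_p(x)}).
|845/29|_13 = 1/169

Step 1 — compute v_13(x) by factoring powers of 13 out of the numerator and denominator: v_13(845/29) = 2. Step 2 — apply |x|_p = p^{-v_p(x)} = 13^{-2} = 1/169.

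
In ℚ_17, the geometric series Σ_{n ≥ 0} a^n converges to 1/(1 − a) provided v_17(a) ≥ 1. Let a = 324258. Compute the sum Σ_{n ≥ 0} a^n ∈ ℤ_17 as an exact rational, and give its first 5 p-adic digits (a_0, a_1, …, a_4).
Σ a^n = 1/(1 − a) = -1/324257;  first 5 digits = (1, 0, 0, 15, 3)

v_17(a) = 3 ≥ 1, so the series converges in ℤ_17 to 1/(1 − a) = 1/(1 − 324258) = -1/324257. Expand this rational in ℤ_17: compute digits iteratively via d_i = x_i mod 17, x_{i+1} = (x_i − d_i)/17. The first 5 digits are (1, 0, 0, 15, 3).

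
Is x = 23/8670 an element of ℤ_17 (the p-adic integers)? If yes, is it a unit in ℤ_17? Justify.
x ∉ ℤ_17 (v_17(x) = -2 < 0)

ℤ_17 = {x ∈ ℚ_17 : v_17(x) ≥ 0} and ℤ_17^× = {x ∈ ℤ_17 : v_17(x) = 0}. Here v_17(23/8670) = v_17(num) − v_17(den) = -2; compare against these criteria.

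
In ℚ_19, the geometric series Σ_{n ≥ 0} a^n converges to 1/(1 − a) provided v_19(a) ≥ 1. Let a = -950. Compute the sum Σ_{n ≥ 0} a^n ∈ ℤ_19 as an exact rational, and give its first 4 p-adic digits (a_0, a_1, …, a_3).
Σ a^n = 1/(1 − a) = 1/951;  first 4 digits = (1, 7, 8, 18)

v_19(a) = 1 ≥ 1, so the series converges in ℤ_19 to 1/(1 − a) = 1/(1 − (-950)) = 1/951. Expand this rational in ℤ_19: compute digits iteratively via d_i = x_i mod 19, x_{i+1} = (x_i − d_i)/19. The first 4 digits are (1, 7, 8, 18).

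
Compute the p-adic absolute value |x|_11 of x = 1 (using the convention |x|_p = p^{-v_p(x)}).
|1|_11 = 1

Step 1 — compute v_11(x) by factoring powers of 11 out of the numerator and denominator: v_11(1) = 0. Step 2 — apply |x|_p = p^{-v_p(x)} = 11^{0} = 1.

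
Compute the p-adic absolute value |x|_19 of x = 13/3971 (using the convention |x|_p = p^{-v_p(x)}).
|13/3971|_19 = 361

Step 1 — compute v_19(x) by factoring powers of 19 out of the numerator and denominator: v_19(13/3971) = -2. Step 2 — apply |x|_p = p^{-v_p(x)} = 19^{2} = 361.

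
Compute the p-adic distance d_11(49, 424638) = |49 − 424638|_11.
d_11(49, 424638) = 1/14641

Step 1 — x − y = 49 − 424638 = -424589. Step 2 — v_11(-424589) = 4 (factor: -424589 = −(11^4 · 29); the sign does not affect v_p). Step 3 — |x − y|_11 = 11^{-4} = 1/14641.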